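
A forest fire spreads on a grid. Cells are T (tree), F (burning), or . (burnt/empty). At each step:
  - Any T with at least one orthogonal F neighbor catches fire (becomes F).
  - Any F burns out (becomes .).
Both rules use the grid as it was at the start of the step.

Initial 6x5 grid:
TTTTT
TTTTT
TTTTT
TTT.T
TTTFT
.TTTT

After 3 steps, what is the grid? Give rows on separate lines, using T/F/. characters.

Step 1: 3 trees catch fire, 1 burn out
  TTTTT
  TTTTT
  TTTTT
  TTT.T
  TTF.F
  .TTFT
Step 2: 5 trees catch fire, 3 burn out
  TTTTT
  TTTTT
  TTTTT
  TTF.F
  TF...
  .TF.F
Step 3: 5 trees catch fire, 5 burn out
  TTTTT
  TTTTT
  TTFTF
  TF...
  F....
  .F...

TTTTT
TTTTT
TTFTF
TF...
F....
.F...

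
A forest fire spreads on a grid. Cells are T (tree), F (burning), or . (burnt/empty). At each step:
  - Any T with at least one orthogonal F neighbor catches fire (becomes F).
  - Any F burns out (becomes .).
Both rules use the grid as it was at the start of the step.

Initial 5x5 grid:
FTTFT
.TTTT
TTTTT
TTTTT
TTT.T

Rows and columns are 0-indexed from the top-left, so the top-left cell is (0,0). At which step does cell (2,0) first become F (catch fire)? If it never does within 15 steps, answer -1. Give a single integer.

Step 1: cell (2,0)='T' (+4 fires, +2 burnt)
Step 2: cell (2,0)='T' (+4 fires, +4 burnt)
Step 3: cell (2,0)='T' (+4 fires, +4 burnt)
Step 4: cell (2,0)='F' (+4 fires, +4 burnt)
  -> target ignites at step 4
Step 5: cell (2,0)='.' (+4 fires, +4 burnt)
Step 6: cell (2,0)='.' (+1 fires, +4 burnt)
Step 7: cell (2,0)='.' (+0 fires, +1 burnt)
  fire out at step 7

4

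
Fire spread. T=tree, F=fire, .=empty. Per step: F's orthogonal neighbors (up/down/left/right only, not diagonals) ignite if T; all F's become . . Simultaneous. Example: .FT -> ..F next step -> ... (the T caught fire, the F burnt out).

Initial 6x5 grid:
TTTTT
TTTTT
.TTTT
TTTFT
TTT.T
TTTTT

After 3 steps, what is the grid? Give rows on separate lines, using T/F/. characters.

Step 1: 3 trees catch fire, 1 burn out
  TTTTT
  TTTTT
  .TTFT
  TTF.F
  TTT.T
  TTTTT
Step 2: 6 trees catch fire, 3 burn out
  TTTTT
  TTTFT
  .TF.F
  TF...
  TTF.F
  TTTTT
Step 3: 8 trees catch fire, 6 burn out
  TTTFT
  TTF.F
  .F...
  F....
  TF...
  TTFTF

TTTFT
TTF.F
.F...
F....
TF...
TTFTF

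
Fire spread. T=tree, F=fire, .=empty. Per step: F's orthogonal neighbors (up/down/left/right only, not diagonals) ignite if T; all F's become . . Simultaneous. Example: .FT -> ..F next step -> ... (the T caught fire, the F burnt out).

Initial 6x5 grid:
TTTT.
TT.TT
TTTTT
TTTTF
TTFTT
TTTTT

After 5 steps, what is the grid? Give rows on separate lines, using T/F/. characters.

Step 1: 7 trees catch fire, 2 burn out
  TTTT.
  TT.TT
  TTTTF
  TTFF.
  TF.FF
  TTFTT
Step 2: 8 trees catch fire, 7 burn out
  TTTT.
  TT.TF
  TTFF.
  TF...
  F....
  TF.FF
Step 3: 4 trees catch fire, 8 burn out
  TTTT.
  TT.F.
  TF...
  F....
  .....
  F....
Step 4: 3 trees catch fire, 4 burn out
  TTTF.
  TF...
  F....
  .....
  .....
  .....
Step 5: 3 trees catch fire, 3 burn out
  TFF..
  F....
  .....
  .....
  .....
  .....

TFF..
F....
.....
.....
.....
.....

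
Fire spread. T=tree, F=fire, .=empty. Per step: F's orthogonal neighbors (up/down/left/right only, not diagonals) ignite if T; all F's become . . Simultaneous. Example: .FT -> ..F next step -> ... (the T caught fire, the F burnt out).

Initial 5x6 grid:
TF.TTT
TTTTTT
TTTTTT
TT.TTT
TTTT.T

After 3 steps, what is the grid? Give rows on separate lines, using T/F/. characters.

Step 1: 2 trees catch fire, 1 burn out
  F..TTT
  TFTTTT
  TTTTTT
  TT.TTT
  TTTT.T
Step 2: 3 trees catch fire, 2 burn out
  ...TTT
  F.FTTT
  TFTTTT
  TT.TTT
  TTTT.T
Step 3: 4 trees catch fire, 3 burn out
  ...TTT
  ...FTT
  F.FTTT
  TF.TTT
  TTTT.T

...TTT
...FTT
F.FTTT
TF.TTT
TTTT.T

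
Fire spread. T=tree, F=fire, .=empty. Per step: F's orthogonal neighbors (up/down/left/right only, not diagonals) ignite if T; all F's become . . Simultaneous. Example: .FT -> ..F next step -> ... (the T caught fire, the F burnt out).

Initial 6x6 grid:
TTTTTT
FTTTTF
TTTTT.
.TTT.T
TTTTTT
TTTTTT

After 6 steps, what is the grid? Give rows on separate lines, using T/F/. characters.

Step 1: 5 trees catch fire, 2 burn out
  FTTTTF
  .FTTF.
  FTTTT.
  .TTT.T
  TTTTTT
  TTTTTT
Step 2: 6 trees catch fire, 5 burn out
  .FTTF.
  ..FF..
  .FTTF.
  .TTT.T
  TTTTTT
  TTTTTT
Step 3: 5 trees catch fire, 6 burn out
  ..FF..
  ......
  ..FF..
  .FTT.T
  TTTTTT
  TTTTTT
Step 4: 3 trees catch fire, 5 burn out
  ......
  ......
  ......
  ..FF.T
  TFTTTT
  TTTTTT
Step 5: 4 trees catch fire, 3 burn out
  ......
  ......
  ......
  .....T
  F.FFTT
  TFTTTT
Step 6: 4 trees catch fire, 4 burn out
  ......
  ......
  ......
  .....T
  ....FT
  F.FFTT

......
......
......
.....T
....FT
F.FFTT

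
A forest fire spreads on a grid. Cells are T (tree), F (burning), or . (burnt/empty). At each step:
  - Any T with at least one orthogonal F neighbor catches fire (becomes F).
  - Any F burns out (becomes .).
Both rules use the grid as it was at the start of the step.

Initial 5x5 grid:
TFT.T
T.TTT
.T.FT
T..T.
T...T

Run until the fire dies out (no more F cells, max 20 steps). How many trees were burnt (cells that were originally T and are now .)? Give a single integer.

Answer: 9

Derivation:
Step 1: +5 fires, +2 burnt (F count now 5)
Step 2: +3 fires, +5 burnt (F count now 3)
Step 3: +1 fires, +3 burnt (F count now 1)
Step 4: +0 fires, +1 burnt (F count now 0)
Fire out after step 4
Initially T: 13, now '.': 21
Total burnt (originally-T cells now '.'): 9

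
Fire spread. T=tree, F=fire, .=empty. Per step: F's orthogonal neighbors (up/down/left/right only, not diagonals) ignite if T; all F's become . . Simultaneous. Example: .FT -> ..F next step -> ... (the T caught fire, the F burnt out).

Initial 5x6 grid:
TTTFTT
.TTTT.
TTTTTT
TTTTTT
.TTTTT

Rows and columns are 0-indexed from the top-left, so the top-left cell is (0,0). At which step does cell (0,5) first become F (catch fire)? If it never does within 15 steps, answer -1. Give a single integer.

Step 1: cell (0,5)='T' (+3 fires, +1 burnt)
Step 2: cell (0,5)='F' (+5 fires, +3 burnt)
  -> target ignites at step 2
Step 3: cell (0,5)='.' (+5 fires, +5 burnt)
Step 4: cell (0,5)='.' (+5 fires, +5 burnt)
Step 5: cell (0,5)='.' (+5 fires, +5 burnt)
Step 6: cell (0,5)='.' (+3 fires, +5 burnt)
Step 7: cell (0,5)='.' (+0 fires, +3 burnt)
  fire out at step 7

2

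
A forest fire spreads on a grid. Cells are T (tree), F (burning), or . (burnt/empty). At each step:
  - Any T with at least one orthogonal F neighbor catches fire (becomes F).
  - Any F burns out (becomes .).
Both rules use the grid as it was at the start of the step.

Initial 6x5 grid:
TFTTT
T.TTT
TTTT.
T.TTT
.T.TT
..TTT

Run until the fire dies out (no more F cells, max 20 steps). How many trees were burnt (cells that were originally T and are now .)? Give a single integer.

Step 1: +2 fires, +1 burnt (F count now 2)
Step 2: +3 fires, +2 burnt (F count now 3)
Step 3: +4 fires, +3 burnt (F count now 4)
Step 4: +5 fires, +4 burnt (F count now 5)
Step 5: +1 fires, +5 burnt (F count now 1)
Step 6: +2 fires, +1 burnt (F count now 2)
Step 7: +2 fires, +2 burnt (F count now 2)
Step 8: +2 fires, +2 burnt (F count now 2)
Step 9: +0 fires, +2 burnt (F count now 0)
Fire out after step 9
Initially T: 22, now '.': 29
Total burnt (originally-T cells now '.'): 21

Answer: 21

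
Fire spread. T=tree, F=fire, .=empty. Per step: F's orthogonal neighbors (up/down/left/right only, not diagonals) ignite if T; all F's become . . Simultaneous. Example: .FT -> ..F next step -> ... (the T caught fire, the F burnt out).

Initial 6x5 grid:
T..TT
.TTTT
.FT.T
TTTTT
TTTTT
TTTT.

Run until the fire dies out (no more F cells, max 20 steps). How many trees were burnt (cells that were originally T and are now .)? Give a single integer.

Step 1: +3 fires, +1 burnt (F count now 3)
Step 2: +4 fires, +3 burnt (F count now 4)
Step 3: +5 fires, +4 burnt (F count now 5)
Step 4: +6 fires, +5 burnt (F count now 6)
Step 5: +4 fires, +6 burnt (F count now 4)
Step 6: +0 fires, +4 burnt (F count now 0)
Fire out after step 6
Initially T: 23, now '.': 29
Total burnt (originally-T cells now '.'): 22

Answer: 22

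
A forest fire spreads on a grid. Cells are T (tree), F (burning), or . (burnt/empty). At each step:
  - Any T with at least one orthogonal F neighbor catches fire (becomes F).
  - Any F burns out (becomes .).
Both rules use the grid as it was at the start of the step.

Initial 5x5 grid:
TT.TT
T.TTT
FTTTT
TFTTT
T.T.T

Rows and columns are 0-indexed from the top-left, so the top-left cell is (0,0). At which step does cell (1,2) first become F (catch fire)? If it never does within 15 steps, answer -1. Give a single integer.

Step 1: cell (1,2)='T' (+4 fires, +2 burnt)
Step 2: cell (1,2)='T' (+5 fires, +4 burnt)
Step 3: cell (1,2)='F' (+4 fires, +5 burnt)
  -> target ignites at step 3
Step 4: cell (1,2)='.' (+3 fires, +4 burnt)
Step 5: cell (1,2)='.' (+2 fires, +3 burnt)
Step 6: cell (1,2)='.' (+1 fires, +2 burnt)
Step 7: cell (1,2)='.' (+0 fires, +1 burnt)
  fire out at step 7

3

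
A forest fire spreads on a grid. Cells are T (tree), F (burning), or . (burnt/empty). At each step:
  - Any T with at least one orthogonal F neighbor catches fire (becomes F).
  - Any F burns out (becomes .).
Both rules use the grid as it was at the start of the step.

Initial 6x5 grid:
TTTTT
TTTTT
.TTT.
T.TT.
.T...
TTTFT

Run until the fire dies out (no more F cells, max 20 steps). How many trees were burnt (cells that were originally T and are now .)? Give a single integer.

Step 1: +2 fires, +1 burnt (F count now 2)
Step 2: +1 fires, +2 burnt (F count now 1)
Step 3: +2 fires, +1 burnt (F count now 2)
Step 4: +0 fires, +2 burnt (F count now 0)
Fire out after step 4
Initially T: 21, now '.': 14
Total burnt (originally-T cells now '.'): 5

Answer: 5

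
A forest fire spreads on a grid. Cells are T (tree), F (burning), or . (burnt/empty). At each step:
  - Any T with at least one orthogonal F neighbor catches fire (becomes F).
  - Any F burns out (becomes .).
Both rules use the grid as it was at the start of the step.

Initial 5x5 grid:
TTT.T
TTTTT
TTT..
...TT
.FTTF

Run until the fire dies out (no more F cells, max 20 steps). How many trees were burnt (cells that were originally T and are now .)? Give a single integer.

Step 1: +3 fires, +2 burnt (F count now 3)
Step 2: +1 fires, +3 burnt (F count now 1)
Step 3: +0 fires, +1 burnt (F count now 0)
Fire out after step 3
Initially T: 16, now '.': 13
Total burnt (originally-T cells now '.'): 4

Answer: 4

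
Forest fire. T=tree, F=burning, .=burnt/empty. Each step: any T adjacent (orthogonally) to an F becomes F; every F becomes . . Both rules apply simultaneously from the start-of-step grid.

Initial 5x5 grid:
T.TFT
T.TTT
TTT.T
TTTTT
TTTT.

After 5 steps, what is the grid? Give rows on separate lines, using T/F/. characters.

Step 1: 3 trees catch fire, 1 burn out
  T.F.F
  T.TFT
  TTT.T
  TTTTT
  TTTT.
Step 2: 2 trees catch fire, 3 burn out
  T....
  T.F.F
  TTT.T
  TTTTT
  TTTT.
Step 3: 2 trees catch fire, 2 burn out
  T....
  T....
  TTF.F
  TTTTT
  TTTT.
Step 4: 3 trees catch fire, 2 burn out
  T....
  T....
  TF...
  TTFTF
  TTTT.
Step 5: 4 trees catch fire, 3 burn out
  T....
  T....
  F....
  TF.F.
  TTFT.

T....
T....
F....
TF.F.
TTFT.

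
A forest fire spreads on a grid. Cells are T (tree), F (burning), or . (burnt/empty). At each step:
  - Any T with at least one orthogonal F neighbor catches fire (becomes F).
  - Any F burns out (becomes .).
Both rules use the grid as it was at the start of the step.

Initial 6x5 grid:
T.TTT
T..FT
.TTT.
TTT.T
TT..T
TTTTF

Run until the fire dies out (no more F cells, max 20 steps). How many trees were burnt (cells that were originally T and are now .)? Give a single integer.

Answer: 18

Derivation:
Step 1: +5 fires, +2 burnt (F count now 5)
Step 2: +5 fires, +5 burnt (F count now 5)
Step 3: +3 fires, +5 burnt (F count now 3)
Step 4: +3 fires, +3 burnt (F count now 3)
Step 5: +2 fires, +3 burnt (F count now 2)
Step 6: +0 fires, +2 burnt (F count now 0)
Fire out after step 6
Initially T: 20, now '.': 28
Total burnt (originally-T cells now '.'): 18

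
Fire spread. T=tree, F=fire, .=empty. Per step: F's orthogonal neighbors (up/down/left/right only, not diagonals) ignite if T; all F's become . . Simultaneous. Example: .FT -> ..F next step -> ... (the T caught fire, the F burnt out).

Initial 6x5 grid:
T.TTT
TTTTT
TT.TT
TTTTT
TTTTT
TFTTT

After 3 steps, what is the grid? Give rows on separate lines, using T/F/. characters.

Step 1: 3 trees catch fire, 1 burn out
  T.TTT
  TTTTT
  TT.TT
  TTTTT
  TFTTT
  F.FTT
Step 2: 4 trees catch fire, 3 burn out
  T.TTT
  TTTTT
  TT.TT
  TFTTT
  F.FTT
  ...FT
Step 3: 5 trees catch fire, 4 burn out
  T.TTT
  TTTTT
  TF.TT
  F.FTT
  ...FT
  ....F

T.TTT
TTTTT
TF.TT
F.FTT
...FT
....F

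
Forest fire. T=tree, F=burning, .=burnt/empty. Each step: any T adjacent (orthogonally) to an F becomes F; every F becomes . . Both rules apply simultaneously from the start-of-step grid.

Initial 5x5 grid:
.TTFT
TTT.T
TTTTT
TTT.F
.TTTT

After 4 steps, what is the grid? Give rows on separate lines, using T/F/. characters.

Step 1: 4 trees catch fire, 2 burn out
  .TF.F
  TTT.T
  TTTTF
  TTT..
  .TTTF
Step 2: 5 trees catch fire, 4 burn out
  .F...
  TTF.F
  TTTF.
  TTT..
  .TTF.
Step 3: 3 trees catch fire, 5 burn out
  .....
  TF...
  TTF..
  TTT..
  .TF..
Step 4: 4 trees catch fire, 3 burn out
  .....
  F....
  TF...
  TTF..
  .F...

.....
F....
TF...
TTF..
.F...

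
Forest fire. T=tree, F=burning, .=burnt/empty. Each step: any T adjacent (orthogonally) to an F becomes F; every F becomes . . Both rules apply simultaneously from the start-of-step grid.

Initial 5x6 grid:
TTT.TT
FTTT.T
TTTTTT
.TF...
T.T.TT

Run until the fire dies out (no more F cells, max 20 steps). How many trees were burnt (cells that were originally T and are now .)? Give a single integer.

Answer: 17

Derivation:
Step 1: +6 fires, +2 burnt (F count now 6)
Step 2: +4 fires, +6 burnt (F count now 4)
Step 3: +3 fires, +4 burnt (F count now 3)
Step 4: +1 fires, +3 burnt (F count now 1)
Step 5: +1 fires, +1 burnt (F count now 1)
Step 6: +1 fires, +1 burnt (F count now 1)
Step 7: +1 fires, +1 burnt (F count now 1)
Step 8: +0 fires, +1 burnt (F count now 0)
Fire out after step 8
Initially T: 20, now '.': 27
Total burnt (originally-T cells now '.'): 17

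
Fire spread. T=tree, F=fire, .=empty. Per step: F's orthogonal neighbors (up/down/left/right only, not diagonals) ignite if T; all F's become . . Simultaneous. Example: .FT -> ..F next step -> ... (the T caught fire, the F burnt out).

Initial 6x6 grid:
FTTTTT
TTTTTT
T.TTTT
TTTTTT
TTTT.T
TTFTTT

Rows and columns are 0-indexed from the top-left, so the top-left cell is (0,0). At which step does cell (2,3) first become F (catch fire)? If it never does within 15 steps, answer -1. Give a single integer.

Step 1: cell (2,3)='T' (+5 fires, +2 burnt)
Step 2: cell (2,3)='T' (+8 fires, +5 burnt)
Step 3: cell (2,3)='T' (+8 fires, +8 burnt)
Step 4: cell (2,3)='F' (+5 fires, +8 burnt)
  -> target ignites at step 4
Step 5: cell (2,3)='.' (+4 fires, +5 burnt)
Step 6: cell (2,3)='.' (+2 fires, +4 burnt)
Step 7: cell (2,3)='.' (+0 fires, +2 burnt)
  fire out at step 7

4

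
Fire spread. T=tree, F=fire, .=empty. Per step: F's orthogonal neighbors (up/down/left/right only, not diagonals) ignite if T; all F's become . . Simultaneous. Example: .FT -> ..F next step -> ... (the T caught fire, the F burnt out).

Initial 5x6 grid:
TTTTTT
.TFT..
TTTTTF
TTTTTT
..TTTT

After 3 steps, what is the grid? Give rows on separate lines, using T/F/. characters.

Step 1: 6 trees catch fire, 2 burn out
  TTFTTT
  .F.F..
  TTFTF.
  TTTTTF
  ..TTTT
Step 2: 7 trees catch fire, 6 burn out
  TF.FTT
  ......
  TF.F..
  TTFTF.
  ..TTTF
Step 3: 7 trees catch fire, 7 burn out
  F...FT
  ......
  F.....
  TF.F..
  ..FTF.

F...FT
......
F.....
TF.F..
..FTF.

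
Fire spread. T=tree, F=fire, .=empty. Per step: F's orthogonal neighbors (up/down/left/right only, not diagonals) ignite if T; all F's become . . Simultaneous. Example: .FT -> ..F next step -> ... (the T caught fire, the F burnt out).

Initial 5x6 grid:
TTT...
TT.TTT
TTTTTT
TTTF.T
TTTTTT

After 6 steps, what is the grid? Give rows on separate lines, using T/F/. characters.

Step 1: 3 trees catch fire, 1 burn out
  TTT...
  TT.TTT
  TTTFTT
  TTF..T
  TTTFTT
Step 2: 6 trees catch fire, 3 burn out
  TTT...
  TT.FTT
  TTF.FT
  TF...T
  TTF.FT
Step 3: 6 trees catch fire, 6 burn out
  TTT...
  TT..FT
  TF...F
  F....T
  TF...F
Step 4: 5 trees catch fire, 6 burn out
  TTT...
  TF...F
  F.....
  .....F
  F.....
Step 5: 2 trees catch fire, 5 burn out
  TFT...
  F.....
  ......
  ......
  ......
Step 6: 2 trees catch fire, 2 burn out
  F.F...
  ......
  ......
  ......
  ......

F.F...
......
......
......
......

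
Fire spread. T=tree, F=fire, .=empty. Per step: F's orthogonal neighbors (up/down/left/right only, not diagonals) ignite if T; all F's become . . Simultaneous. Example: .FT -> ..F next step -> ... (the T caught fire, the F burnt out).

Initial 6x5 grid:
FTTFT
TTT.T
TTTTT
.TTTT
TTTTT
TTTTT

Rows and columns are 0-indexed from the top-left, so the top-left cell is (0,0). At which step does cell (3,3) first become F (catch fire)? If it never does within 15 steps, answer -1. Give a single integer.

Step 1: cell (3,3)='T' (+4 fires, +2 burnt)
Step 2: cell (3,3)='T' (+4 fires, +4 burnt)
Step 3: cell (3,3)='T' (+3 fires, +4 burnt)
Step 4: cell (3,3)='T' (+4 fires, +3 burnt)
Step 5: cell (3,3)='F' (+4 fires, +4 burnt)
  -> target ignites at step 5
Step 6: cell (3,3)='.' (+5 fires, +4 burnt)
Step 7: cell (3,3)='.' (+2 fires, +5 burnt)
Step 8: cell (3,3)='.' (+0 fires, +2 burnt)
  fire out at step 8

5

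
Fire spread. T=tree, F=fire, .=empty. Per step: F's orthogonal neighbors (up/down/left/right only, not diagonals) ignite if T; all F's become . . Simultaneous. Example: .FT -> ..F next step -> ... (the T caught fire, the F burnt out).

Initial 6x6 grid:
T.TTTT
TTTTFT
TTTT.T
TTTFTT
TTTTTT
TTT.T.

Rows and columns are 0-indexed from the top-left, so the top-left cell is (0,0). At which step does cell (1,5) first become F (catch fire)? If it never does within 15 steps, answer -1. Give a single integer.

Step 1: cell (1,5)='F' (+7 fires, +2 burnt)
  -> target ignites at step 1
Step 2: cell (1,5)='.' (+9 fires, +7 burnt)
Step 3: cell (1,5)='.' (+8 fires, +9 burnt)
Step 4: cell (1,5)='.' (+4 fires, +8 burnt)
Step 5: cell (1,5)='.' (+2 fires, +4 burnt)
Step 6: cell (1,5)='.' (+0 fires, +2 burnt)
  fire out at step 6

1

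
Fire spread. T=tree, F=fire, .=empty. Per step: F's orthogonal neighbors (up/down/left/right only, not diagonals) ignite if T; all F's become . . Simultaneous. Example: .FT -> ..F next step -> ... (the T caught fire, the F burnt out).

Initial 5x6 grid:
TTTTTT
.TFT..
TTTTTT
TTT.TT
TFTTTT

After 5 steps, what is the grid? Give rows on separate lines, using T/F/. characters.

Step 1: 7 trees catch fire, 2 burn out
  TTFTTT
  .F.F..
  TTFTTT
  TFT.TT
  F.FTTT
Step 2: 7 trees catch fire, 7 burn out
  TF.FTT
  ......
  TF.FTT
  F.F.TT
  ...FTT
Step 3: 5 trees catch fire, 7 burn out
  F...FT
  ......
  F...FT
  ....TT
  ....FT
Step 4: 4 trees catch fire, 5 burn out
  .....F
  ......
  .....F
  ....FT
  .....F
Step 5: 1 trees catch fire, 4 burn out
  ......
  ......
  ......
  .....F
  ......

......
......
......
.....F
......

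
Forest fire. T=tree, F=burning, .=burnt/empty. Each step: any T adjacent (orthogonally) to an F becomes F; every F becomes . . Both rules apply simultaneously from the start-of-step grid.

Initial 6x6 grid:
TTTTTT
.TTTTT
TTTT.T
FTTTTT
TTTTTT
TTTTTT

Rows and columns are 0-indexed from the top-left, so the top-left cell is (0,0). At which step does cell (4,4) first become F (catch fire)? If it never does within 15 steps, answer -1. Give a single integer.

Step 1: cell (4,4)='T' (+3 fires, +1 burnt)
Step 2: cell (4,4)='T' (+4 fires, +3 burnt)
Step 3: cell (4,4)='T' (+5 fires, +4 burnt)
Step 4: cell (4,4)='T' (+6 fires, +5 burnt)
Step 5: cell (4,4)='F' (+6 fires, +6 burnt)
  -> target ignites at step 5
Step 6: cell (4,4)='.' (+5 fires, +6 burnt)
Step 7: cell (4,4)='.' (+3 fires, +5 burnt)
Step 8: cell (4,4)='.' (+1 fires, +3 burnt)
Step 9: cell (4,4)='.' (+0 fires, +1 burnt)
  fire out at step 9

5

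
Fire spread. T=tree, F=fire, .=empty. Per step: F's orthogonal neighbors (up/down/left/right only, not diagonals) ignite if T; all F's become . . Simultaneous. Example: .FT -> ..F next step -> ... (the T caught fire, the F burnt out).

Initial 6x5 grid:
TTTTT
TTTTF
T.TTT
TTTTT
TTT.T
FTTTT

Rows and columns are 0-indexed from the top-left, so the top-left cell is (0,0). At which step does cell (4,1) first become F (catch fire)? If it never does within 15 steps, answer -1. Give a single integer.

Step 1: cell (4,1)='T' (+5 fires, +2 burnt)
Step 2: cell (4,1)='F' (+7 fires, +5 burnt)
  -> target ignites at step 2
Step 3: cell (4,1)='.' (+9 fires, +7 burnt)
Step 4: cell (4,1)='.' (+4 fires, +9 burnt)
Step 5: cell (4,1)='.' (+1 fires, +4 burnt)
Step 6: cell (4,1)='.' (+0 fires, +1 burnt)
  fire out at step 6

2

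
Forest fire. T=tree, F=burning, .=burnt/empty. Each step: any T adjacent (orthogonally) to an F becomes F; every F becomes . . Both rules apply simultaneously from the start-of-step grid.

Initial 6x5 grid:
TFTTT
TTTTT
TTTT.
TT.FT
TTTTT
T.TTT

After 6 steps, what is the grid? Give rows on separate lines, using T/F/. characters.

Step 1: 6 trees catch fire, 2 burn out
  F.FTT
  TFTTT
  TTTF.
  TT..F
  TTTFT
  T.TTT
Step 2: 9 trees catch fire, 6 burn out
  ...FT
  F.FFT
  TFF..
  TT...
  TTF.F
  T.TFT
Step 3: 7 trees catch fire, 9 burn out
  ....F
  ....F
  F....
  TF...
  TF...
  T.F.F
Step 4: 2 trees catch fire, 7 burn out
  .....
  .....
  .....
  F....
  F....
  T....
Step 5: 1 trees catch fire, 2 burn out
  .....
  .....
  .....
  .....
  .....
  F....
Step 6: 0 trees catch fire, 1 burn out
  .....
  .....
  .....
  .....
  .....
  .....

.....
.....
.....
.....
.....
.....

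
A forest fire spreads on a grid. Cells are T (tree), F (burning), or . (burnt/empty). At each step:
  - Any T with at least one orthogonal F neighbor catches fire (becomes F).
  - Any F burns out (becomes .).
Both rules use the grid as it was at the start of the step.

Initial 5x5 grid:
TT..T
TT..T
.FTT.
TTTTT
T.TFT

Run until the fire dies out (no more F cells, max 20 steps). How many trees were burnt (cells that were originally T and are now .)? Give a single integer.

Step 1: +6 fires, +2 burnt (F count now 6)
Step 2: +6 fires, +6 burnt (F count now 6)
Step 3: +2 fires, +6 burnt (F count now 2)
Step 4: +0 fires, +2 burnt (F count now 0)
Fire out after step 4
Initially T: 16, now '.': 23
Total burnt (originally-T cells now '.'): 14

Answer: 14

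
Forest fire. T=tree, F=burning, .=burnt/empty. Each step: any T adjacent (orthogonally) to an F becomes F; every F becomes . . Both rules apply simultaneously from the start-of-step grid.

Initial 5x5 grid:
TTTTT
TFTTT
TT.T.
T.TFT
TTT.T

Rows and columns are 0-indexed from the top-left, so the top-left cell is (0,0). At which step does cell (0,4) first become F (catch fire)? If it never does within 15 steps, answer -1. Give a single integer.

Step 1: cell (0,4)='T' (+7 fires, +2 burnt)
Step 2: cell (0,4)='T' (+6 fires, +7 burnt)
Step 3: cell (0,4)='T' (+4 fires, +6 burnt)
Step 4: cell (0,4)='F' (+2 fires, +4 burnt)
  -> target ignites at step 4
Step 5: cell (0,4)='.' (+0 fires, +2 burnt)
  fire out at step 5

4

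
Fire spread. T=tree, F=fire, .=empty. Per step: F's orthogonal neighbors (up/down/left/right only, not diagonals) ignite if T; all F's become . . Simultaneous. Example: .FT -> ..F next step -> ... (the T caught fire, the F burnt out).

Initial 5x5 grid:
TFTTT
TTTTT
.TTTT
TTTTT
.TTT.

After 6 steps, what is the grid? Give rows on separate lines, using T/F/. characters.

Step 1: 3 trees catch fire, 1 burn out
  F.FTT
  TFTTT
  .TTTT
  TTTTT
  .TTT.
Step 2: 4 trees catch fire, 3 burn out
  ...FT
  F.FTT
  .FTTT
  TTTTT
  .TTT.
Step 3: 4 trees catch fire, 4 burn out
  ....F
  ...FT
  ..FTT
  TFTTT
  .TTT.
Step 4: 5 trees catch fire, 4 burn out
  .....
  ....F
  ...FT
  F.FTT
  .FTT.
Step 5: 3 trees catch fire, 5 burn out
  .....
  .....
  ....F
  ...FT
  ..FT.
Step 6: 2 trees catch fire, 3 burn out
  .....
  .....
  .....
  ....F
  ...F.

.....
.....
.....
....F
...F.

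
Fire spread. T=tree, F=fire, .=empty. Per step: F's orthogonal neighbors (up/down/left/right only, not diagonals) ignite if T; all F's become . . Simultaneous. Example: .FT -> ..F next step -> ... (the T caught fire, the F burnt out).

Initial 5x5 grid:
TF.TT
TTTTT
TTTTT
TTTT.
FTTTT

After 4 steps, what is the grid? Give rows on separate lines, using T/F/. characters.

Step 1: 4 trees catch fire, 2 burn out
  F..TT
  TFTTT
  TTTTT
  FTTT.
  .FTTT
Step 2: 6 trees catch fire, 4 burn out
  ...TT
  F.FTT
  FFTTT
  .FTT.
  ..FTT
Step 3: 4 trees catch fire, 6 burn out
  ...TT
  ...FT
  ..FTT
  ..FT.
  ...FT
Step 4: 5 trees catch fire, 4 burn out
  ...FT
  ....F
  ...FT
  ...F.
  ....F

...FT
....F
...FT
...F.
....F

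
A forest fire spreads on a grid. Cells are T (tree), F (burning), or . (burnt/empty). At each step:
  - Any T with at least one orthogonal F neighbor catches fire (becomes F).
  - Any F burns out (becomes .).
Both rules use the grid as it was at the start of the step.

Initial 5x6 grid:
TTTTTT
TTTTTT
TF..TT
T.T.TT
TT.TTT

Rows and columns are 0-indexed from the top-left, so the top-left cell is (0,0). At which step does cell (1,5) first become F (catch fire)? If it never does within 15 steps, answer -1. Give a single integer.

Step 1: cell (1,5)='T' (+2 fires, +1 burnt)
Step 2: cell (1,5)='T' (+4 fires, +2 burnt)
Step 3: cell (1,5)='T' (+4 fires, +4 burnt)
Step 4: cell (1,5)='T' (+3 fires, +4 burnt)
Step 5: cell (1,5)='F' (+3 fires, +3 burnt)
  -> target ignites at step 5
Step 6: cell (1,5)='.' (+3 fires, +3 burnt)
Step 7: cell (1,5)='.' (+2 fires, +3 burnt)
Step 8: cell (1,5)='.' (+2 fires, +2 burnt)
Step 9: cell (1,5)='.' (+0 fires, +2 burnt)
  fire out at step 9

5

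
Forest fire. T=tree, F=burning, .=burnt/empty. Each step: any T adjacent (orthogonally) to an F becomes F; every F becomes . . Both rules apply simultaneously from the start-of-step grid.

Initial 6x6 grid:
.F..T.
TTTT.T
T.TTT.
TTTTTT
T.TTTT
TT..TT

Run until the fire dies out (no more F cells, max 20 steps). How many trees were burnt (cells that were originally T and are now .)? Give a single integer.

Answer: 23

Derivation:
Step 1: +1 fires, +1 burnt (F count now 1)
Step 2: +2 fires, +1 burnt (F count now 2)
Step 3: +3 fires, +2 burnt (F count now 3)
Step 4: +3 fires, +3 burnt (F count now 3)
Step 5: +5 fires, +3 burnt (F count now 5)
Step 6: +3 fires, +5 burnt (F count now 3)
Step 7: +3 fires, +3 burnt (F count now 3)
Step 8: +2 fires, +3 burnt (F count now 2)
Step 9: +1 fires, +2 burnt (F count now 1)
Step 10: +0 fires, +1 burnt (F count now 0)
Fire out after step 10
Initially T: 25, now '.': 34
Total burnt (originally-T cells now '.'): 23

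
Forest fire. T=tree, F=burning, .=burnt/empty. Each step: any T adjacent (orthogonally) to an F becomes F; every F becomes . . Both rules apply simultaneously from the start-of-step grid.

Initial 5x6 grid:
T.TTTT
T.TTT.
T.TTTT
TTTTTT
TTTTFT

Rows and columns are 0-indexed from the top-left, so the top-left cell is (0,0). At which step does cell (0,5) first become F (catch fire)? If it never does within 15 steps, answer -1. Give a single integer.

Step 1: cell (0,5)='T' (+3 fires, +1 burnt)
Step 2: cell (0,5)='T' (+4 fires, +3 burnt)
Step 3: cell (0,5)='T' (+5 fires, +4 burnt)
Step 4: cell (0,5)='T' (+5 fires, +5 burnt)
Step 5: cell (0,5)='F' (+4 fires, +5 burnt)
  -> target ignites at step 5
Step 6: cell (0,5)='.' (+2 fires, +4 burnt)
Step 7: cell (0,5)='.' (+1 fires, +2 burnt)
Step 8: cell (0,5)='.' (+1 fires, +1 burnt)
Step 9: cell (0,5)='.' (+0 fires, +1 burnt)
  fire out at step 9

5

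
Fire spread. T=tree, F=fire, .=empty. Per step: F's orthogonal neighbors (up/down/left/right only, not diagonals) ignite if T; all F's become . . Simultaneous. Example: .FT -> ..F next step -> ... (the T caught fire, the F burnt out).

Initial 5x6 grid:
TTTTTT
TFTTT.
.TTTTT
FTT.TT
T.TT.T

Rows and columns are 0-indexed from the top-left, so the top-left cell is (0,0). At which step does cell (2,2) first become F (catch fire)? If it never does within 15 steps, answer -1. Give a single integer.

Step 1: cell (2,2)='T' (+6 fires, +2 burnt)
Step 2: cell (2,2)='F' (+5 fires, +6 burnt)
  -> target ignites at step 2
Step 3: cell (2,2)='.' (+4 fires, +5 burnt)
Step 4: cell (2,2)='.' (+3 fires, +4 burnt)
Step 5: cell (2,2)='.' (+3 fires, +3 burnt)
Step 6: cell (2,2)='.' (+1 fires, +3 burnt)
Step 7: cell (2,2)='.' (+1 fires, +1 burnt)
Step 8: cell (2,2)='.' (+0 fires, +1 burnt)
  fire out at step 8

2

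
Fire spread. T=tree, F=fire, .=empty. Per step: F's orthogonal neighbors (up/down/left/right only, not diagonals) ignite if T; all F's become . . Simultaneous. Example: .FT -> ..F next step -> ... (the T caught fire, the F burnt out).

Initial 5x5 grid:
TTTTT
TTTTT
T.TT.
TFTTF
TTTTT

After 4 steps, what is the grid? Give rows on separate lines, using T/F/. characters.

Step 1: 5 trees catch fire, 2 burn out
  TTTTT
  TTTTT
  T.TT.
  F.FF.
  TFTTF
Step 2: 6 trees catch fire, 5 burn out
  TTTTT
  TTTTT
  F.FF.
  .....
  F.FF.
Step 3: 3 trees catch fire, 6 burn out
  TTTTT
  FTFFT
  .....
  .....
  .....
Step 4: 5 trees catch fire, 3 burn out
  FTFFT
  .F..F
  .....
  .....
  .....

FTFFT
.F..F
.....
.....
.....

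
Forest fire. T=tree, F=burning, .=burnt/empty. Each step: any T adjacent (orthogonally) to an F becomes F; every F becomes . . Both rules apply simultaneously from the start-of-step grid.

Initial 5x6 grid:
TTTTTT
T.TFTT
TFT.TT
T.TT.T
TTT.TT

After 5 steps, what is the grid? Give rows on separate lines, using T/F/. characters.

Step 1: 5 trees catch fire, 2 burn out
  TTTFTT
  T.F.FT
  F.F.TT
  T.TT.T
  TTT.TT
Step 2: 7 trees catch fire, 5 burn out
  TTF.FT
  F....F
  ....FT
  F.FT.T
  TTT.TT
Step 3: 7 trees catch fire, 7 burn out
  FF...F
  ......
  .....F
  ...F.T
  FTF.TT
Step 4: 2 trees catch fire, 7 burn out
  ......
  ......
  ......
  .....F
  .F..TT
Step 5: 1 trees catch fire, 2 burn out
  ......
  ......
  ......
  ......
  ....TF

......
......
......
......
....TF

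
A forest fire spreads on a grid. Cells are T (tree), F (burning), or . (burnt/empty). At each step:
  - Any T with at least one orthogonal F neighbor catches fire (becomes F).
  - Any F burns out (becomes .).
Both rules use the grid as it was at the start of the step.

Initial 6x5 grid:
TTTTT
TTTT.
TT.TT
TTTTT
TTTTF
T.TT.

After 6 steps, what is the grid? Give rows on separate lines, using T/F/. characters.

Step 1: 2 trees catch fire, 1 burn out
  TTTTT
  TTTT.
  TT.TT
  TTTTF
  TTTF.
  T.TT.
Step 2: 4 trees catch fire, 2 burn out
  TTTTT
  TTTT.
  TT.TF
  TTTF.
  TTF..
  T.TF.
Step 3: 4 trees catch fire, 4 burn out
  TTTTT
  TTTT.
  TT.F.
  TTF..
  TF...
  T.F..
Step 4: 3 trees catch fire, 4 burn out
  TTTTT
  TTTF.
  TT...
  TF...
  F....
  T....
Step 5: 5 trees catch fire, 3 burn out
  TTTFT
  TTF..
  TF...
  F....
  .....
  F....
Step 6: 4 trees catch fire, 5 burn out
  TTF.F
  TF...
  F....
  .....
  .....
  .....

TTF.F
TF...
F....
.....
.....
.....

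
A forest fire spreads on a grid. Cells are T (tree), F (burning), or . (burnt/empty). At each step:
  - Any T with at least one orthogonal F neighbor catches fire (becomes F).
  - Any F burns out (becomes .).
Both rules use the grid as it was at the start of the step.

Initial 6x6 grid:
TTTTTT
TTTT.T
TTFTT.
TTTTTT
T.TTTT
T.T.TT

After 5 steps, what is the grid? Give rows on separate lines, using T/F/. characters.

Step 1: 4 trees catch fire, 1 burn out
  TTTTTT
  TTFT.T
  TF.FT.
  TTFTTT
  T.TTTT
  T.T.TT
Step 2: 8 trees catch fire, 4 burn out
  TTFTTT
  TF.F.T
  F...F.
  TF.FTT
  T.FTTT
  T.T.TT
Step 3: 7 trees catch fire, 8 burn out
  TF.FTT
  F....T
  ......
  F...FT
  T..FTT
  T.F.TT
Step 4: 5 trees catch fire, 7 burn out
  F...FT
  .....T
  ......
  .....F
  F...FT
  T...TT
Step 5: 4 trees catch fire, 5 burn out
  .....F
  .....T
  ......
  ......
  .....F
  F...FT

.....F
.....T
......
......
.....F
F...FT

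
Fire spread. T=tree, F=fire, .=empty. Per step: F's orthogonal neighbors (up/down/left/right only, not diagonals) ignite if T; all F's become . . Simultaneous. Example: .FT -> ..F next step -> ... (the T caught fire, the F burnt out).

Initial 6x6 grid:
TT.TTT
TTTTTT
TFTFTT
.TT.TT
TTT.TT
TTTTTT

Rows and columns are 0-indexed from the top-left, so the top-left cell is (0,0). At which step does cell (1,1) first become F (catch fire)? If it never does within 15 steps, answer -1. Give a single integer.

Step 1: cell (1,1)='F' (+6 fires, +2 burnt)
  -> target ignites at step 1
Step 2: cell (1,1)='.' (+9 fires, +6 burnt)
Step 3: cell (1,1)='.' (+8 fires, +9 burnt)
Step 4: cell (1,1)='.' (+5 fires, +8 burnt)
Step 5: cell (1,1)='.' (+2 fires, +5 burnt)
Step 6: cell (1,1)='.' (+0 fires, +2 burnt)
  fire out at step 6

1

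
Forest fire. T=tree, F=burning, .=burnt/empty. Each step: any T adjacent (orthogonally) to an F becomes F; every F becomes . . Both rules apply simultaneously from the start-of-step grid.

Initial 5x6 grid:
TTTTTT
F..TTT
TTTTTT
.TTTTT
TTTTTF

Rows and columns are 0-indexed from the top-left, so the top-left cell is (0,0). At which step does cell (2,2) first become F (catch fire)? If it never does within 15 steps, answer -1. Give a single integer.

Step 1: cell (2,2)='T' (+4 fires, +2 burnt)
Step 2: cell (2,2)='T' (+5 fires, +4 burnt)
Step 3: cell (2,2)='F' (+7 fires, +5 burnt)
  -> target ignites at step 3
Step 4: cell (2,2)='.' (+6 fires, +7 burnt)
Step 5: cell (2,2)='.' (+3 fires, +6 burnt)
Step 6: cell (2,2)='.' (+0 fires, +3 burnt)
  fire out at step 6

3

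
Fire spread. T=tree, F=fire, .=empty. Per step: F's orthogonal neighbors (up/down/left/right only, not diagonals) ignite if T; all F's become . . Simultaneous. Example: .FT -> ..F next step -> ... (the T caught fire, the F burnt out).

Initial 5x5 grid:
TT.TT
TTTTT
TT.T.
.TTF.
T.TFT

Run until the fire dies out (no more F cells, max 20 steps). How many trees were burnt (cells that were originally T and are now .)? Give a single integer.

Step 1: +4 fires, +2 burnt (F count now 4)
Step 2: +2 fires, +4 burnt (F count now 2)
Step 3: +4 fires, +2 burnt (F count now 4)
Step 4: +3 fires, +4 burnt (F count now 3)
Step 5: +2 fires, +3 burnt (F count now 2)
Step 6: +1 fires, +2 burnt (F count now 1)
Step 7: +0 fires, +1 burnt (F count now 0)
Fire out after step 7
Initially T: 17, now '.': 24
Total burnt (originally-T cells now '.'): 16

Answer: 16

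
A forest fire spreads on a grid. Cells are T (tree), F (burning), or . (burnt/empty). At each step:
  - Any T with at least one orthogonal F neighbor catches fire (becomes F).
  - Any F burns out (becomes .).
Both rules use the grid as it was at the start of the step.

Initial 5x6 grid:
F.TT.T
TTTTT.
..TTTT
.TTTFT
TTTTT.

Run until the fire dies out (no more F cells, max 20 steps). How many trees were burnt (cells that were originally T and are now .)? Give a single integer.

Step 1: +5 fires, +2 burnt (F count now 5)
Step 2: +6 fires, +5 burnt (F count now 6)
Step 3: +5 fires, +6 burnt (F count now 5)
Step 4: +3 fires, +5 burnt (F count now 3)
Step 5: +1 fires, +3 burnt (F count now 1)
Step 6: +0 fires, +1 burnt (F count now 0)
Fire out after step 6
Initially T: 21, now '.': 29
Total burnt (originally-T cells now '.'): 20

Answer: 20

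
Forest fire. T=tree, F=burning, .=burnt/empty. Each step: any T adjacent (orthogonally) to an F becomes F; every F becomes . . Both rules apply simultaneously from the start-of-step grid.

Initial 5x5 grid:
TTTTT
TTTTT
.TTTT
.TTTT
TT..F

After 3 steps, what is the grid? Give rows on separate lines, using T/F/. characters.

Step 1: 1 trees catch fire, 1 burn out
  TTTTT
  TTTTT
  .TTTT
  .TTTF
  TT...
Step 2: 2 trees catch fire, 1 burn out
  TTTTT
  TTTTT
  .TTTF
  .TTF.
  TT...
Step 3: 3 trees catch fire, 2 burn out
  TTTTT
  TTTTF
  .TTF.
  .TF..
  TT...

TTTTT
TTTTF
.TTF.
.TF..
TT...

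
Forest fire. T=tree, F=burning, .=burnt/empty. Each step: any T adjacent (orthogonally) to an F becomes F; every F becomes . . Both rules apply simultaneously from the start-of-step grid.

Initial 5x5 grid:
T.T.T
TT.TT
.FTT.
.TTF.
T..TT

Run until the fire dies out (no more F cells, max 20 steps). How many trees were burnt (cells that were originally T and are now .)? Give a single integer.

Step 1: +6 fires, +2 burnt (F count now 6)
Step 2: +3 fires, +6 burnt (F count now 3)
Step 3: +2 fires, +3 burnt (F count now 2)
Step 4: +1 fires, +2 burnt (F count now 1)
Step 5: +0 fires, +1 burnt (F count now 0)
Fire out after step 5
Initially T: 14, now '.': 23
Total burnt (originally-T cells now '.'): 12

Answer: 12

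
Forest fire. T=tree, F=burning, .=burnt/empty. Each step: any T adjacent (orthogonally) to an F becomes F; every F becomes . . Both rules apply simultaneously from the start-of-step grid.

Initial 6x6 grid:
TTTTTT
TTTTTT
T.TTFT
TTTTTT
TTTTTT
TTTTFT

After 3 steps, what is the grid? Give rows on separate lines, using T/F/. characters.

Step 1: 7 trees catch fire, 2 burn out
  TTTTTT
  TTTTFT
  T.TF.F
  TTTTFT
  TTTTFT
  TTTF.F
Step 2: 9 trees catch fire, 7 burn out
  TTTTFT
  TTTF.F
  T.F...
  TTTF.F
  TTTF.F
  TTF...
Step 3: 6 trees catch fire, 9 burn out
  TTTF.F
  TTF...
  T.....
  TTF...
  TTF...
  TF....

TTTF.F
TTF...
T.....
TTF...
TTF...
TF....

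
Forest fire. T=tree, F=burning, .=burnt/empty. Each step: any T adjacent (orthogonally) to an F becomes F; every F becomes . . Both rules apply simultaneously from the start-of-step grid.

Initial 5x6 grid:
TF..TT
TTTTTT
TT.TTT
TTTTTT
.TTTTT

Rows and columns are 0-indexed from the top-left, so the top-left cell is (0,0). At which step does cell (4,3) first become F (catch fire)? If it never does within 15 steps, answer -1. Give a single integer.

Step 1: cell (4,3)='T' (+2 fires, +1 burnt)
Step 2: cell (4,3)='T' (+3 fires, +2 burnt)
Step 3: cell (4,3)='T' (+3 fires, +3 burnt)
Step 4: cell (4,3)='T' (+5 fires, +3 burnt)
Step 5: cell (4,3)='T' (+5 fires, +5 burnt)
Step 6: cell (4,3)='F' (+4 fires, +5 burnt)
  -> target ignites at step 6
Step 7: cell (4,3)='.' (+2 fires, +4 burnt)
Step 8: cell (4,3)='.' (+1 fires, +2 burnt)
Step 9: cell (4,3)='.' (+0 fires, +1 burnt)
  fire out at step 9

6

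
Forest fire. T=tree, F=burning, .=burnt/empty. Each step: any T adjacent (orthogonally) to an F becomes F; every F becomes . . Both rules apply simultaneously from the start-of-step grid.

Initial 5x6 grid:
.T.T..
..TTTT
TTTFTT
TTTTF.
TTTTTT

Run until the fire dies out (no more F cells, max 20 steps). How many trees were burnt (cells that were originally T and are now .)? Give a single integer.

Answer: 20

Derivation:
Step 1: +5 fires, +2 burnt (F count now 5)
Step 2: +8 fires, +5 burnt (F count now 8)
Step 3: +4 fires, +8 burnt (F count now 4)
Step 4: +2 fires, +4 burnt (F count now 2)
Step 5: +1 fires, +2 burnt (F count now 1)
Step 6: +0 fires, +1 burnt (F count now 0)
Fire out after step 6
Initially T: 21, now '.': 29
Total burnt (originally-T cells now '.'): 20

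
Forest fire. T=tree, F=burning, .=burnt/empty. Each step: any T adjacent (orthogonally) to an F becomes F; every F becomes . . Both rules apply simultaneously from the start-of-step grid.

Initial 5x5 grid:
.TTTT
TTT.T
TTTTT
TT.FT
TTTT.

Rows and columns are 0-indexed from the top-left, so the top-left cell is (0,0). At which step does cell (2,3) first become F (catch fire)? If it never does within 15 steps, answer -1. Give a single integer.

Step 1: cell (2,3)='F' (+3 fires, +1 burnt)
  -> target ignites at step 1
Step 2: cell (2,3)='.' (+3 fires, +3 burnt)
Step 3: cell (2,3)='.' (+4 fires, +3 burnt)
Step 4: cell (2,3)='.' (+6 fires, +4 burnt)
Step 5: cell (2,3)='.' (+4 fires, +6 burnt)
Step 6: cell (2,3)='.' (+0 fires, +4 burnt)
  fire out at step 6

1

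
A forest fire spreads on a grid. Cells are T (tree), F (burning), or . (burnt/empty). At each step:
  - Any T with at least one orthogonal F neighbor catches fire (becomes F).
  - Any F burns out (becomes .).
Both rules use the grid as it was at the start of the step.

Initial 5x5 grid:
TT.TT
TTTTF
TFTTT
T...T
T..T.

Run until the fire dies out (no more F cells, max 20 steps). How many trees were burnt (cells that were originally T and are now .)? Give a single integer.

Step 1: +6 fires, +2 burnt (F count now 6)
Step 2: +7 fires, +6 burnt (F count now 7)
Step 3: +2 fires, +7 burnt (F count now 2)
Step 4: +0 fires, +2 burnt (F count now 0)
Fire out after step 4
Initially T: 16, now '.': 24
Total burnt (originally-T cells now '.'): 15

Answer: 15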